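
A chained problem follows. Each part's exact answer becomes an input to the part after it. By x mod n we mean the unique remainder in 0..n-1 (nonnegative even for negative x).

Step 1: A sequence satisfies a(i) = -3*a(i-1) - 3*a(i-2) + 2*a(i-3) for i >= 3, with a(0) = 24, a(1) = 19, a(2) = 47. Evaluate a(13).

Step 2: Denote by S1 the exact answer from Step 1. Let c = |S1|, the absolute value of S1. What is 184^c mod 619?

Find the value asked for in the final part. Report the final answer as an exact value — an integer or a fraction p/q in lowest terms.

Step 1: a(3) = -3*(47) - 3*(19) + 2*(24) = -150; iterating: a(3)=-150, a(4)=347, a(5)=-497, a(6)=150, a(7)=1735, a(8)=-6649, a(9)=15042, a(10)=-21709, a(11)=6703, a(12)=75102, a(13)=-288833; answer -288833
Step 2: S1 = -288833; c = 288833; squarings mod 619: 184^1=184, 184^2=430, 184^4=438, 184^8=573, 184^16=259, 184^32=229, 184^64=445, 184^128=564, 184^256=549, 184^512=567, 184^1024=228, 184^2048=607, 184^4096=144, 184^8192=309, 184^16384=155, 184^32768=503, 184^65536=457, 184^131072=246, 184^262144=473; 184^288833 = 184^1 * 184^64 * 184^2048 * 184^8192 * 184^16384 * 184^262144 = 91 (mod 619); answer 91

91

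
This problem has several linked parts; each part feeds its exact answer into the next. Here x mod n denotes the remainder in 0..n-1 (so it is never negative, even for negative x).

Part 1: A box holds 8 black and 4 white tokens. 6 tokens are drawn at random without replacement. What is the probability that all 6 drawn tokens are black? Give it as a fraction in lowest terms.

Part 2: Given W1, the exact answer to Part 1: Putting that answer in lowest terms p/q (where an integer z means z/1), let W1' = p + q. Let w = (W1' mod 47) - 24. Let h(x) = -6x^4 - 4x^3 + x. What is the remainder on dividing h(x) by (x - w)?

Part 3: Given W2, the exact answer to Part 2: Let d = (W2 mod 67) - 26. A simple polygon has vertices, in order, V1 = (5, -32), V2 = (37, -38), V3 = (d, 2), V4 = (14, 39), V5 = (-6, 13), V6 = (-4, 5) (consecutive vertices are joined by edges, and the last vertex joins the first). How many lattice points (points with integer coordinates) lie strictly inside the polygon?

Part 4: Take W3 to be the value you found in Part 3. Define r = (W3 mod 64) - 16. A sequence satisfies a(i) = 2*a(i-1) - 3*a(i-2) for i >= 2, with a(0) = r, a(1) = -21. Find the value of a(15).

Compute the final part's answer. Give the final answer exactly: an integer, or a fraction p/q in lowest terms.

Part 1: total draws C(12,6) = 924; favorable C(8,6) = 28; P = 1/33; answer 1/33
Part 2: W1 = 1/33; threaded value p + q = 34; w = 10; remainder = value at the root: -6*(10)^4 - 4*(10)^3 + 1*(10)^1 = (-60000) + (-4000) + (10) = -63990; answer -63990
Part 3: W2 = -63990; d = 36; cross terms: (5*-38 - 37*-32)=994, (37*2 - 36*-38)=1442, (36*39 - 14*2)=1376, (14*13 - -6*39)=416, (-6*5 - -4*13)=22, (-4*-32 - 5*5)=103; twice the area = |4353| = 4353; area = 4353/2; boundary points = 2 + 1 + 1 + 2 + 2 + 1 = 9; strictly interior points = area - boundary/2 + 1 = 2173; answer 2173
Part 4: W3 = 2173; r = 45; a(2) = 2*(-21) - 3*(45) = -177; iterating: a(2)=-177, a(3)=-291, a(4)=-51, a(5)=771, a(6)=1695, a(7)=1077, a(8)=-2931, a(9)=-9093, a(10)=-9393, a(11)=8493, a(12)=45165, a(13)=64851, a(14)=-5793, a(15)=-206139; answer -206139

-206139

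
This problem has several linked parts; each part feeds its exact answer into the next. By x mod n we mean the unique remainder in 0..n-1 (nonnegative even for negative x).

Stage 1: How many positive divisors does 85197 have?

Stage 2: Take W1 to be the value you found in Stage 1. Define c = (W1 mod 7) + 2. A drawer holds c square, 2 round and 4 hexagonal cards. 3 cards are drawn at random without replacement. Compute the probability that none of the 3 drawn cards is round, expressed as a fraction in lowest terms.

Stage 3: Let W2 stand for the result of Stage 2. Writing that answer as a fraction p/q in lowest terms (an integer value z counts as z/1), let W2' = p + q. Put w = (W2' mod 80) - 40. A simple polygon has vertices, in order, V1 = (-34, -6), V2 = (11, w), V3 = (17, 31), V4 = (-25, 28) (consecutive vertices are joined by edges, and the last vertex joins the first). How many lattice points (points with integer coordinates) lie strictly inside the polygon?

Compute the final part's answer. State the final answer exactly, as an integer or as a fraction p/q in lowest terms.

1962

Stage 1: 85197 = 3 * 7 * 4057; number of divisors = (1+1) * (1+1) * (1+1) = 8; answer 8
Stage 2: W1 = 8; c = 3; total draws C(9,3) = 84; favorable C(7,3) = 35; P = 5/12; answer 5/12
Stage 3: W2 = 5/12; threaded value p + q = 17; w = -23; cross terms: (-34*-23 - 11*-6)=848, (11*31 - 17*-23)=732, (17*28 - -25*31)=1251, (-25*-6 - -34*28)=1102; twice the area = |3933| = 3933; area = 3933/2; boundary points = 1 + 6 + 3 + 1 = 11; strictly interior points = area - boundary/2 + 1 = 1962; answer 1962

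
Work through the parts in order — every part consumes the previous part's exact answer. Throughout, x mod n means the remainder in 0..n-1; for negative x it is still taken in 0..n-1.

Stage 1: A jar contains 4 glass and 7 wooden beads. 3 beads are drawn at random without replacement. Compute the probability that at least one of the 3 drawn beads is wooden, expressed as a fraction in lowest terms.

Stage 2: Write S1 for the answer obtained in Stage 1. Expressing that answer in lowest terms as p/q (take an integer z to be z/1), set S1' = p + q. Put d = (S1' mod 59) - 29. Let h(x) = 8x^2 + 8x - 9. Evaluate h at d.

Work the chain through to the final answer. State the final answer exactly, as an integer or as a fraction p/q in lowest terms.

Stage 1: total draws C(11,3) = 165; complement C(4,3) = 4; favorable 165 - 4 = 161; P = 161/165; answer 161/165
Stage 2: S1 = 161/165; threaded value p + q = 326; d = 2; 8*(2)^2 + 8*(2)^1 - 9 = (32) + (16) + (-9) = 39; answer 39

39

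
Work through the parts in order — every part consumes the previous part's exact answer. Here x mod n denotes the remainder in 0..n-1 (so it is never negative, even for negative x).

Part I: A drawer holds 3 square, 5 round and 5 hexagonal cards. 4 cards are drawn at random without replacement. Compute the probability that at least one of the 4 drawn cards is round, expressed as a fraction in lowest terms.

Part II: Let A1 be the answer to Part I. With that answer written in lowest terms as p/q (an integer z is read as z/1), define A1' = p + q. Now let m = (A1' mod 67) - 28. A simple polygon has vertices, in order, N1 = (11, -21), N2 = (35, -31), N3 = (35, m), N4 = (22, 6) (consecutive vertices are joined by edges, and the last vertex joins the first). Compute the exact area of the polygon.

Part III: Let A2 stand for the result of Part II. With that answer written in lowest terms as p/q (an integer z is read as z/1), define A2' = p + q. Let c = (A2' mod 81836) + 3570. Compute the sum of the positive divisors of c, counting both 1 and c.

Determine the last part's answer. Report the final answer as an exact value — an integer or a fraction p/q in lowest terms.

4422

Part I: total draws C(13,4) = 715; complement C(8,4) = 70; favorable 715 - 70 = 645; P = 129/143; answer 129/143
Part II: A1 = 129/143; threaded value p + q = 272; m = -24; cross terms: (11*-31 - 35*-21)=394, (35*-24 - 35*-31)=245, (35*6 - 22*-24)=738, (22*-21 - 11*6)=-528; twice the area = |849| = 849; area = 849/2; answer 849/2
Part III: A2 = 849/2; threaded value p + q = 851; c = 4421; 4421 is prime, so its only divisors are 1 and 4421; sigma = 1 + 4421 = 4422; answer 4422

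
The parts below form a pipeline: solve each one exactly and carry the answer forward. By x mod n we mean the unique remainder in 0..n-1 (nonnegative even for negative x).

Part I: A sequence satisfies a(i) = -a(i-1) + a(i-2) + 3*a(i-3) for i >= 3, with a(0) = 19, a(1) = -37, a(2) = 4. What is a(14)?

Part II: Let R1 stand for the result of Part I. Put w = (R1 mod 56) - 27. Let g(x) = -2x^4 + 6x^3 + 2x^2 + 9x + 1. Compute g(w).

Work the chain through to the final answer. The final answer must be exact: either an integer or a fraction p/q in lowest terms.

Part I: a(3) = -1*(4) + 1*(-37) + 3*(19) = 16; iterating: a(3)=16, a(4)=-123, a(5)=151, a(6)=-226, a(7)=8, a(8)=219, a(9)=-889, a(10)=1132, a(11)=-1364, a(12)=-171, a(13)=2203, a(14)=-6466; answer -6466
Part II: R1 = -6466; w = 3; -2*(3)^4 + 6*(3)^3 + 2*(3)^2 + 9*(3)^1 + 1 = (-162) + (162) + (18) + (27) + (1) = 46; answer 46

46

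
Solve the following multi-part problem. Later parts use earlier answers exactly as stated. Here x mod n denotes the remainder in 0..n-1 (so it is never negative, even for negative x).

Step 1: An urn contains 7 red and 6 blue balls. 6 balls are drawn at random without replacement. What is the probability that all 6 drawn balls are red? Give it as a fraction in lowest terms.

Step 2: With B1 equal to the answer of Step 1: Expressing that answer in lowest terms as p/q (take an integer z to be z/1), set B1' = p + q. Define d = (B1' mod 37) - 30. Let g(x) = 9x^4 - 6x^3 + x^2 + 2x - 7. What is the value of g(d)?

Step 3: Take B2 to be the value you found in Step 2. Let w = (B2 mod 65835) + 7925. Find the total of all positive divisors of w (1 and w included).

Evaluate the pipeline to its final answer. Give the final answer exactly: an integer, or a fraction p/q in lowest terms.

Step 1: total draws C(13,6) = 1716; favorable C(7,6) = 7; P = 7/1716; answer 7/1716
Step 2: B1 = 7/1716; threaded value p + q = 1723; d = -9; 9*(-9)^4 - 6*(-9)^3 + 1*(-9)^2 + 2*(-9)^1 - 7 = (59049) + (4374) + (81) + (-18) + (-7) = 63479; answer 63479
Step 3: B2 = 63479; w = 71404; 71404 = 2^2 * 17851; sigma = (1 + 2 + 4) * (1 + 17851) = 7 * 17852 = 124964; answer 124964

124964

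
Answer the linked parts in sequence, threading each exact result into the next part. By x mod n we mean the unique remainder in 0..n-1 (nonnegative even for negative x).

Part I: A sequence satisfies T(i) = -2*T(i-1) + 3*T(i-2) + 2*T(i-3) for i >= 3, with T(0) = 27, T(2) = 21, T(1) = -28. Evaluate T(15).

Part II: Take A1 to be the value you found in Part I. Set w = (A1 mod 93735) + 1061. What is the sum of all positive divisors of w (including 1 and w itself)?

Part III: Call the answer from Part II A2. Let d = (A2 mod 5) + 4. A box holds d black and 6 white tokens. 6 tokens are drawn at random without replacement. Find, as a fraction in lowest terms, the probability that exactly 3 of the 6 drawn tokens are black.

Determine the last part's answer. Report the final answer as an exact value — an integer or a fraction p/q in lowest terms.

175/429

Part I: T(3) = -2*(21) + 3*(-28) + 2*(27) = -72; iterating: T(3)=-72, T(4)=151, T(5)=-476, T(6)=1261, T(7)=-3648, T(8)=10127, T(9)=-28676, T(10)=80437, T(11)=-226648, T(12)=637255, T(13)=-1793580, T(14)=5045629, T(15)=-14197488; answer -14197488
Part II: A1 = -14197488; w = 51293; 51293 = 11 * 4663; sigma = (1 + 11) * (1 + 4663) = 12 * 4664 = 55968; answer 55968
Part III: A2 = 55968; d = 7; total draws C(13,6) = 1716; favorable C(7,3)*C(6,3) = 700; P = 175/429; answer 175/429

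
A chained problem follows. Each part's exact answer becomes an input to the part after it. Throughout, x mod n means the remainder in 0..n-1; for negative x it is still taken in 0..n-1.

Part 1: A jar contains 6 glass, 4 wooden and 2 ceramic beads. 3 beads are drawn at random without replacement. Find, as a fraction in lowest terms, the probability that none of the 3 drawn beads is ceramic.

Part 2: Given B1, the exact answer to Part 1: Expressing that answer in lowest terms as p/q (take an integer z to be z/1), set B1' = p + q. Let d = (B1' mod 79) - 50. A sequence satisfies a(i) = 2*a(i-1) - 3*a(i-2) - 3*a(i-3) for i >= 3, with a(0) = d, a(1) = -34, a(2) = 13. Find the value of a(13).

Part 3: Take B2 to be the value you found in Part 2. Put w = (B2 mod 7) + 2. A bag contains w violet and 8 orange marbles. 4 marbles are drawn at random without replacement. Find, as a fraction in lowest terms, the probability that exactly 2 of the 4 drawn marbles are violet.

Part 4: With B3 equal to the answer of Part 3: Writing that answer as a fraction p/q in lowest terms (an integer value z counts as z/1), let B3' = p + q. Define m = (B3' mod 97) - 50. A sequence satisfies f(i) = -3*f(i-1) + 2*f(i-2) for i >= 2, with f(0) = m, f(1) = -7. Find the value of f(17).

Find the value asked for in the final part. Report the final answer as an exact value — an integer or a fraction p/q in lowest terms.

Part 1: total draws C(12,3) = 220; favorable C(10,3) = 120; P = 6/11; answer 6/11
Part 2: B1 = 6/11; threaded value p + q = 17; d = -33; a(3) = 2*(13) - 3*(-34) - 3*(-33) = 227; iterating: a(3)=227, a(4)=517, a(5)=314, a(6)=-1604, a(7)=-5701, a(8)=-7532, a(9)=6851, a(10)=53401, a(11)=108845, a(12)=36934, a(13)=-412870; answer -412870
Part 3: B2 = -412870; w = 6; total draws C(14,4) = 1001; favorable C(6,2)*C(8,2) = 420; P = 60/143; answer 60/143
Part 4: B3 = 60/143; threaded value p + q = 203; m = -41; f(2) = -3*(-7) + 2*(-41) = -61; iterating: f(2)=-61, f(3)=169, f(4)=-629, f(5)=2225, f(6)=-7933, f(7)=28249, f(8)=-100613, f(9)=358337, f(10)=-1276237, f(11)=4545385, f(12)=-16188629, f(13)=57656657, f(14)=-205347229, f(15)=731355001, f(16)=-2604759461, f(17)=9276988385; answer 9276988385

9276988385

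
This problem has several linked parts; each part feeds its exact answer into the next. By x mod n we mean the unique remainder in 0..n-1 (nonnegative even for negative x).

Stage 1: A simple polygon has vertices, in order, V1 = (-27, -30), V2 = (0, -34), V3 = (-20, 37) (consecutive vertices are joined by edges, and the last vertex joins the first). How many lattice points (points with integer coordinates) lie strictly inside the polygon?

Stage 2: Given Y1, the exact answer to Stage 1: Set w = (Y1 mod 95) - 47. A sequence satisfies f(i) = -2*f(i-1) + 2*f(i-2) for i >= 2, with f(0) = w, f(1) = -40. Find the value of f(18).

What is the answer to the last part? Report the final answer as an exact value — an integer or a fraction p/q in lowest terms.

1073508352

Stage 1: cross terms: (-27*-34 - 0*-30)=918, (0*37 - -20*-34)=-680, (-20*-30 - -27*37)=1599; twice the area = |1837| = 1837; area = 1837/2; boundary points = 1 + 1 + 1 = 3; strictly interior points = area - boundary/2 + 1 = 918; answer 918
Stage 2: Y1 = 918; w = 16; f(2) = -2*(-40) + 2*(16) = 112; iterating: f(2)=112, f(3)=-304, f(4)=832, f(5)=-2272, f(6)=6208, f(7)=-16960, f(8)=46336, f(9)=-126592, f(10)=345856, f(11)=-944896, f(12)=2581504, f(13)=-7052800, f(14)=19268608, f(15)=-52642816, f(16)=143822848, f(17)=-392931328, f(18)=1073508352; answer 1073508352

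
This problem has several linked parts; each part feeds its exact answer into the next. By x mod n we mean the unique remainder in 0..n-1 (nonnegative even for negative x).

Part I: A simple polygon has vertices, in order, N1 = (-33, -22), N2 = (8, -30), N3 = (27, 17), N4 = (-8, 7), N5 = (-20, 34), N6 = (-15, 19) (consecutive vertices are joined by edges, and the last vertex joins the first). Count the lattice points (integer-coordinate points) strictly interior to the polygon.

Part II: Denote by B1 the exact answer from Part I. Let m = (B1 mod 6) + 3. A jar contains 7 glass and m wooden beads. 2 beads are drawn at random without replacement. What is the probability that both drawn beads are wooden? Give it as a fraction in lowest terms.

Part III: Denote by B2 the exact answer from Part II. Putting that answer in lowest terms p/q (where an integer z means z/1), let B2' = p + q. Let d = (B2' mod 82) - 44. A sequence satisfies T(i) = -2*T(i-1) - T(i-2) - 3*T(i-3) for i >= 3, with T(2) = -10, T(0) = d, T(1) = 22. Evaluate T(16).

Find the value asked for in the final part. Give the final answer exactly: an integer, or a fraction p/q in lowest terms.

-1224562

Part I: cross terms: (-33*-30 - 8*-22)=1166, (8*17 - 27*-30)=946, (27*7 - -8*17)=325, (-8*34 - -20*7)=-132, (-20*19 - -15*34)=130, (-15*-22 - -33*19)=957; twice the area = |3392| = 3392; area = 1696; boundary points = 1 + 1 + 5 + 3 + 5 + 1 = 16; strictly interior points = area - boundary/2 + 1 = 1689; answer 1689
Part II: B1 = 1689; m = 6; total draws C(13,2) = 78; favorable C(6,2) = 15; P = 5/26; answer 5/26
Part III: B2 = 5/26; threaded value p + q = 31; d = -13; T(3) = -2*(-10) - 1*(22) - 3*(-13) = 37; iterating: T(3)=37, T(4)=-130, T(5)=253, T(6)=-487, T(7)=1111, T(8)=-2494, T(9)=5338, T(10)=-11515, T(11)=25174, T(12)=-54847, T(13)=119065, T(14)=-258805, T(15)=563086, T(16)=-1224562; answer -1224562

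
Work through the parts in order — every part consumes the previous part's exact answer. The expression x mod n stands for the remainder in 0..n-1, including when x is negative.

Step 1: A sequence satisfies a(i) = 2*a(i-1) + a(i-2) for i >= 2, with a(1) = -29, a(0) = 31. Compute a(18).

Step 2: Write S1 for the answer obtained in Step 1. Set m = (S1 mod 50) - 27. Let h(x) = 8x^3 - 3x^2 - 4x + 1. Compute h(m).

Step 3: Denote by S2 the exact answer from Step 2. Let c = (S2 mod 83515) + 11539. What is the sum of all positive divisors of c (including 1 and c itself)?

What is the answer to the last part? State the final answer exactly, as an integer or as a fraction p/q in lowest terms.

97920

Step 1: a(2) = 2*(-29) + 1*(31) = -27; iterating: a(2)=-27, a(3)=-83, a(4)=-193, a(5)=-469, a(6)=-1131, a(7)=-2731, a(8)=-6593, a(9)=-15917, a(10)=-38427, a(11)=-92771, a(12)=-223969, a(13)=-540709, a(14)=-1305387, a(15)=-3151483, a(16)=-7608353, a(17)=-18368189, a(18)=-44344731; answer -44344731
Step 2: S1 = -44344731; m = -8; 8*(-8)^3 - 3*(-8)^2 - 4*(-8)^1 + 1 = (-4096) + (-192) + (32) + (1) = -4255; answer -4255
Step 3: S2 = -4255; c = 90799; 90799 = 29 * 31 * 101; sigma = (1 + 29) * (1 + 31) * (1 + 101) = 30 * 32 * 102 = 97920; answer 97920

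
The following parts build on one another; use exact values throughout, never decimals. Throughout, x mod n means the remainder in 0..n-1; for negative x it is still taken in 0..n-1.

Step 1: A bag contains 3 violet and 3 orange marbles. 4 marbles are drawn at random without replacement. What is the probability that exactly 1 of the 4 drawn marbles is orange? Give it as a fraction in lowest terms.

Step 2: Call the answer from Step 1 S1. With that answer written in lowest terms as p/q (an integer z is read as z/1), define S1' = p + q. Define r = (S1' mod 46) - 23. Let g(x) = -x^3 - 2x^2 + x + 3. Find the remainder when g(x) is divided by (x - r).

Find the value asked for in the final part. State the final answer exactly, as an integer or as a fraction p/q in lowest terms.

Step 1: total draws C(6,4) = 15; favorable C(3,1)*C(3,3) = 3; P = 1/5; answer 1/5
Step 2: S1 = 1/5; threaded value p + q = 6; r = -17; remainder = value at the root: -1*(-17)^3 - 2*(-17)^2 + 1*(-17)^1 + 3 = (4913) + (-578) + (-17) + (3) = 4321; answer 4321

4321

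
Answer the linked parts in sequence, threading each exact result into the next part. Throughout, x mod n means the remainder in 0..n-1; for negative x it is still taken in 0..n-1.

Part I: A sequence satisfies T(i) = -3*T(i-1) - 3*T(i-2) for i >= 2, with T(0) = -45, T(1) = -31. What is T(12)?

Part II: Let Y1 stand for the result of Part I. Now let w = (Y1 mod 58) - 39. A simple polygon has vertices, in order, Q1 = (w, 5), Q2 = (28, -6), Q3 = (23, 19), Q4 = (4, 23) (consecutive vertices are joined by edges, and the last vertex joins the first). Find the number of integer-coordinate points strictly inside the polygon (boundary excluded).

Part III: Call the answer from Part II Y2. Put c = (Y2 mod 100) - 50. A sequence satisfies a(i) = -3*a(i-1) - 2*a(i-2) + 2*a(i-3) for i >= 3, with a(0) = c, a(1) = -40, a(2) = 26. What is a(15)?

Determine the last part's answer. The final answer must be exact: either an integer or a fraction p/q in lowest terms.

Part I: T(2) = -3*(-31) - 3*(-45) = 228; iterating: T(2)=228, T(3)=-591, T(4)=1089, T(5)=-1494, T(6)=1215, T(7)=837, T(8)=-6156, T(9)=15957, T(10)=-29403, T(11)=40338, T(12)=-32805; answer -32805
Part II: Y1 = -32805; w = -16; cross terms: (-16*-6 - 28*5)=-44, (28*19 - 23*-6)=670, (23*23 - 4*19)=453, (4*5 - -16*23)=388; twice the area = |1467| = 1467; area = 1467/2; boundary points = 11 + 5 + 1 + 2 = 19; strictly interior points = area - boundary/2 + 1 = 725; answer 725
Part III: Y2 = 725; c = -25; a(3) = -3*(26) - 2*(-40) + 2*(-25) = -48; iterating: a(3)=-48, a(4)=12, a(5)=112, a(6)=-456, a(7)=1168, a(8)=-2368, a(9)=3856, a(10)=-4496, a(11)=1040, a(12)=13584, a(13)=-51824, a(14)=130384, a(15)=-260336; answer -260336

-260336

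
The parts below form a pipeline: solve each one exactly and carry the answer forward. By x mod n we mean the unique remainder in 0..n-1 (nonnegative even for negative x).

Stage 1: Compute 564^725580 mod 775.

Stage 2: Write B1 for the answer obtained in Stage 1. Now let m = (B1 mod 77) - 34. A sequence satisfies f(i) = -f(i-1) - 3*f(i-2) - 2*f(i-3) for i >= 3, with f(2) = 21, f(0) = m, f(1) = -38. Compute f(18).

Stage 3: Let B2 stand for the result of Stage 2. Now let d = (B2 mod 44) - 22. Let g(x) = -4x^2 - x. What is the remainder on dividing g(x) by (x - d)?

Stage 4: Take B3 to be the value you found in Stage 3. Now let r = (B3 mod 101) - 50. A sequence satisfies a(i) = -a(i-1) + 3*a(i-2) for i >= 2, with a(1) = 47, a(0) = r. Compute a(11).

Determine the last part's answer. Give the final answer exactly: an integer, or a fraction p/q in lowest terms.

-9502

Stage 1: squarings mod 775: 564^1=564, 564^2=346, 564^4=366, 564^8=656, 564^16=211, 564^32=346, 564^64=366, 564^128=656, 564^256=211, 564^512=346, 564^1024=366, 564^2048=656, 564^4096=211, 564^8192=346, 564^16384=366, 564^32768=656, 564^65536=211, 564^131072=346, 564^262144=366, 564^524288=656; 564^725580 = 564^4 * 564^8 * 564^64 * 564^512 * 564^4096 * 564^65536 * 564^131072 * 564^524288 = 1 (mod 775); answer 1
Stage 2: B1 = 1; m = -33; f(3) = -1*(21) - 3*(-38) - 2*(-33) = 159; iterating: f(3)=159, f(4)=-146, f(5)=-373, f(6)=493, f(7)=918, f(8)=-1651, f(9)=-2089, f(10)=5206, f(11)=4363, f(12)=-15803, f(13)=-7698, f(14)=46381, f(15)=8319, f(16)=-132066, f(17)=14347, f(18)=365213; answer 365213
Stage 3: B2 = 365213; d = -9; remainder = value at the root: -4*(-9)^2 - 1*(-9)^1 = (-324) + (9) = -315; answer -315
Stage 4: B3 = -315; r = 39; a(2) = -1*(47) + 3*(39) = 70; iterating: a(2)=70, a(3)=71, a(4)=139, a(5)=74, a(6)=343, a(7)=-121, a(8)=1150, a(9)=-1513, a(10)=4963, a(11)=-9502; answer -9502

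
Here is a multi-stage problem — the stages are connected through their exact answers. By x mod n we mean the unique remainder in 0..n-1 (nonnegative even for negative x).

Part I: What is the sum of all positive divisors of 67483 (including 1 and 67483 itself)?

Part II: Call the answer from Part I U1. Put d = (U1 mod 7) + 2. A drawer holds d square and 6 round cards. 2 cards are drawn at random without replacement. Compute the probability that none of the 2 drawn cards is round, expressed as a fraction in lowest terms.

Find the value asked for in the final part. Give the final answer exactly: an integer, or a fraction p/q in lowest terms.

1/28

Part I: 67483 = 13 * 29 * 179; sigma = (1 + 13) * (1 + 29) * (1 + 179) = 14 * 30 * 180 = 75600; answer 75600
Part II: U1 = 75600; d = 2; total draws C(8,2) = 28; favorable C(2,2) = 1; P = 1/28; answer 1/28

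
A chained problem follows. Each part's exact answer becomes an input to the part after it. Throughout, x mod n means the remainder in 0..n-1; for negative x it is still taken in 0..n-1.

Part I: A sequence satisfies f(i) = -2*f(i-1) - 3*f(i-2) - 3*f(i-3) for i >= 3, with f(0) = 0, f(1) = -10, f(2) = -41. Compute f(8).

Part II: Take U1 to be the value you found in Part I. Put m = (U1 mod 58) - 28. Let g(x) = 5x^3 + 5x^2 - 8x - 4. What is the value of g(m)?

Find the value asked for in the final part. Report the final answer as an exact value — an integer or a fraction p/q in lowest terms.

Part I: f(3) = -2*(-41) - 3*(-10) - 3*(0) = 112; iterating: f(3)=112, f(4)=-71, f(5)=-71, f(6)=19, f(7)=388, f(8)=-620; answer -620
Part II: U1 = -620; m = -10; 5*(-10)^3 + 5*(-10)^2 - 8*(-10)^1 - 4 = (-5000) + (500) + (80) + (-4) = -4424; answer -4424

-4424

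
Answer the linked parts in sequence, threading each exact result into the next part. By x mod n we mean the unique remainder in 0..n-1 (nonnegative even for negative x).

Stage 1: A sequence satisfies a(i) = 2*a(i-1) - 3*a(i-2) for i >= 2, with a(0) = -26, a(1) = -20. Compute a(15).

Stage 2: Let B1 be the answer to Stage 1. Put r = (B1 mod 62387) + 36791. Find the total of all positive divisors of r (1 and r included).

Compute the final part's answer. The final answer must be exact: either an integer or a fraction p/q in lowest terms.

Stage 1: a(2) = 2*(-20) - 3*(-26) = 38; iterating: a(2)=38, a(3)=136, a(4)=158, a(5)=-92, a(6)=-658, a(7)=-1040, a(8)=-106, a(9)=2908, a(10)=6134, a(11)=3544, a(12)=-11314, a(13)=-33260, a(14)=-32578, a(15)=34624; answer 34624
Stage 2: B1 = 34624; r = 71415; 71415 = 3^3 * 5 * 23^2; sigma = (1 + 3 + 9 + 27) * (1 + 5) * (1 + 23 + 529) = 40 * 6 * 553 = 132720; answer 132720

132720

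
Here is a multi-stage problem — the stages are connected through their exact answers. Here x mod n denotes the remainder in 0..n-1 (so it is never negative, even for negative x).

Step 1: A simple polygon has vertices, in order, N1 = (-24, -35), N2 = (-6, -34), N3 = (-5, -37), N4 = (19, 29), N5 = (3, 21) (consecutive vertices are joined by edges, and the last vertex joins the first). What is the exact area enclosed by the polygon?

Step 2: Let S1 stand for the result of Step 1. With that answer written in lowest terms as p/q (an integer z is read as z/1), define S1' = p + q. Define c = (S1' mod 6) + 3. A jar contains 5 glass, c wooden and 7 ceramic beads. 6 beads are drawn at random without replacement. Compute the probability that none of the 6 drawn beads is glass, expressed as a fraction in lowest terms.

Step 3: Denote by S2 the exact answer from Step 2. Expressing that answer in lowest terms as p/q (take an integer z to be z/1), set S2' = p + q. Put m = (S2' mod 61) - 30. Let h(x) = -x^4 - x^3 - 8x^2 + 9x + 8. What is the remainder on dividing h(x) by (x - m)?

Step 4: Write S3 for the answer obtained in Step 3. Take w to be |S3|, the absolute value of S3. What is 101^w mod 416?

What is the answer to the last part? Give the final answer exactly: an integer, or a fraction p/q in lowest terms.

Step 1: cross terms: (-24*-34 - -6*-35)=606, (-6*-37 - -5*-34)=52, (-5*29 - 19*-37)=558, (19*21 - 3*29)=312, (3*-35 - -24*21)=399; twice the area = |1927| = 1927; area = 1927/2; answer 1927/2
Step 2: S1 = 1927/2; threaded value p + q = 1929; c = 6; total draws C(18,6) = 18564; favorable C(13,6) = 1716; P = 11/119; answer 11/119
Step 3: S2 = 11/119; threaded value p + q = 130; m = -22; remainder = value at the root: -1*(-22)^4 - 1*(-22)^3 - 8*(-22)^2 + 9*(-22)^1 + 8 = (-234256) + (10648) + (-3872) + (-198) + (8) = -227670; answer -227670
Step 4: S3 = -227670; w = 227670; squarings mod 416: 101^1=101, 101^2=217, 101^4=81, 101^8=321, 101^16=289, 101^32=321, 101^64=289, 101^128=321, 101^256=289, 101^512=321, 101^1024=289, 101^2048=321, 101^4096=289, 101^8192=321, 101^16384=289, 101^32768=321, 101^65536=289, 101^131072=321; 101^227670 = 101^2 * 101^4 * 101^16 * 101^64 * 101^256 * 101^2048 * 101^4096 * 101^8192 * 101^16384 * 101^65536 * 101^131072 = 105 (mod 416); answer 105

105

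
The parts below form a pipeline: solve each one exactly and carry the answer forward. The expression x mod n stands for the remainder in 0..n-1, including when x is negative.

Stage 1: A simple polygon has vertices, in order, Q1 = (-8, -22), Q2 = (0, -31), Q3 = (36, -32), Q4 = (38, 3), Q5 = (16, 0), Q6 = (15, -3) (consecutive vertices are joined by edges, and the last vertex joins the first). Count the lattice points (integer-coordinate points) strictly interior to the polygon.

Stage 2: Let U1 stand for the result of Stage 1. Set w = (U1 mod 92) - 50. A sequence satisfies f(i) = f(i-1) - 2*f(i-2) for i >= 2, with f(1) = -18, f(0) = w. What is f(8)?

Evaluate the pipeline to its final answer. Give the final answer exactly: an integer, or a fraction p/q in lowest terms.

Stage 1: cross terms: (-8*-31 - 0*-22)=248, (0*-32 - 36*-31)=1116, (36*3 - 38*-32)=1324, (38*0 - 16*3)=-48, (16*-3 - 15*0)=-48, (15*-22 - -8*-3)=-354; twice the area = |2238| = 2238; area = 1119; boundary points = 1 + 1 + 1 + 1 + 1 + 1 = 6; strictly interior points = area - boundary/2 + 1 = 1117; answer 1117
Stage 2: U1 = 1117; w = -37; f(2) = 1*(-18) - 2*(-37) = 56; iterating: f(2)=56, f(3)=92, f(4)=-20, f(5)=-204, f(6)=-164, f(7)=244, f(8)=572; answer 572

572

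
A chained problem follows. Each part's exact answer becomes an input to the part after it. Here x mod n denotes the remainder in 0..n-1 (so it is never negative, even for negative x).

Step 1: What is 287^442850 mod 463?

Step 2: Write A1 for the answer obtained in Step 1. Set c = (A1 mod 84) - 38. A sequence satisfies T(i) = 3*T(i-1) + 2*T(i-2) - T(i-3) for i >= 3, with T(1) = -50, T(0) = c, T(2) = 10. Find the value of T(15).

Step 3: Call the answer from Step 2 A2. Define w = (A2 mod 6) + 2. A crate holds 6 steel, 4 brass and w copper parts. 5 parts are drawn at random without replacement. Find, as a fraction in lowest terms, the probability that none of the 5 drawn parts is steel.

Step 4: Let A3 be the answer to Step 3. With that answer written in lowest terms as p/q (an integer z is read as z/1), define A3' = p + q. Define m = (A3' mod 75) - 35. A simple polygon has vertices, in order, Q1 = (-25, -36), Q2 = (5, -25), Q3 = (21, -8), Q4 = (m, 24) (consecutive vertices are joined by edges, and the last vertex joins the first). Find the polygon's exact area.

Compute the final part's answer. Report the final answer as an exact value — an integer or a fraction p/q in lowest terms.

917

Step 1: squarings mod 463: 287^1=287, 287^2=418, 287^4=173, 287^8=297, 287^16=239, 287^32=172, 287^64=415, 287^128=452, 287^256=121, 287^512=288, 287^1024=67, 287^2048=322, 287^4096=435, 287^8192=321, 287^16384=255, 287^32768=205, 287^65536=355, 287^131072=89, 287^262144=50; 287^442850 = 287^2 * 287^32 * 287^64 * 287^128 * 287^256 * 287^16384 * 287^32768 * 287^131072 * 287^262144 = 378 (mod 463); answer 378
Step 2: A1 = 378; c = 4; T(3) = 3*(10) + 2*(-50) - 1*(4) = -74; iterating: T(3)=-74, T(4)=-152, T(5)=-614, T(6)=-2072, T(7)=-7292, T(8)=-25406, T(9)=-88730, T(10)=-309710, T(11)=-1081184, T(12)=-3774242, T(13)=-13175384, T(14)=-45993452, T(15)=-160556882; answer -160556882
Step 3: A2 = -160556882; w = 6; total draws C(16,5) = 4368; favorable C(10,5) = 252; P = 3/52; answer 3/52
Step 4: A3 = 3/52; threaded value p + q = 55; m = 20; cross terms: (-25*-25 - 5*-36)=805, (5*-8 - 21*-25)=485, (21*24 - 20*-8)=664, (20*-36 - -25*24)=-120; twice the area = |1834| = 1834; area = 917; answer 917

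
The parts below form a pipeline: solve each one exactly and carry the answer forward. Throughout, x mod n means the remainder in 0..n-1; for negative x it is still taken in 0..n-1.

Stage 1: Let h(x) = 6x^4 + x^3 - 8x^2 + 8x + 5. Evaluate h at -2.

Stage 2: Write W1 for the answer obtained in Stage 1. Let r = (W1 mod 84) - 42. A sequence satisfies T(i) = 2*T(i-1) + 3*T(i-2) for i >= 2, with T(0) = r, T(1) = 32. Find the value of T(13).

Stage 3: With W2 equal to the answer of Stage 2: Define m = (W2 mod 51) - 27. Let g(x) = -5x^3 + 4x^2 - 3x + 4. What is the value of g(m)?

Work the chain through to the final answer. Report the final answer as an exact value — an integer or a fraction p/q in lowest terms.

Stage 1: 6*(-2)^4 + 1*(-2)^3 - 8*(-2)^2 + 8*(-2)^1 + 5 = (96) + (-8) + (-32) + (-16) + (5) = 45; answer 45
Stage 2: W1 = 45; r = 3; T(2) = 2*(32) + 3*(3) = 73; iterating: T(2)=73, T(3)=242, T(4)=703, T(5)=2132, T(6)=6373, T(7)=19142, T(8)=57403, T(9)=172232, T(10)=516673, T(11)=1550042, T(12)=4650103, T(13)=13950332; answer 13950332
Stage 3: W2 = 13950332; m = 20; -5*(20)^3 + 4*(20)^2 - 3*(20)^1 + 4 = (-40000) + (1600) + (-60) + (4) = -38456; answer -38456

-38456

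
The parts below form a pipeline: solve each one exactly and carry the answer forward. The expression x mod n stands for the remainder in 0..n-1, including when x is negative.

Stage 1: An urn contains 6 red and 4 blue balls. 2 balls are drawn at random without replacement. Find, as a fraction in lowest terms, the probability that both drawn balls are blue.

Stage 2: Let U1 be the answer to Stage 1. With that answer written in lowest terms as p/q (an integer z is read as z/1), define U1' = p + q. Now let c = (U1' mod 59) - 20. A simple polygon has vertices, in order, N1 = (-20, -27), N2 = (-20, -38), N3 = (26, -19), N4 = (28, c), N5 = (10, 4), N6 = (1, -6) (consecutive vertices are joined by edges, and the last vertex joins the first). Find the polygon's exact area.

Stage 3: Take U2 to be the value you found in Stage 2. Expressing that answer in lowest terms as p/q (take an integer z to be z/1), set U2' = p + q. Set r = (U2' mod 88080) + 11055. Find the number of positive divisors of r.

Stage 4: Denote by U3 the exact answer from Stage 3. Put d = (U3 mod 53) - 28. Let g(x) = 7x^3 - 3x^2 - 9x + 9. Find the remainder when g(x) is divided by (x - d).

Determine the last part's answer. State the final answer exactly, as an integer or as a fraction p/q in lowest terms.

Stage 1: total draws C(10,2) = 45; favorable C(4,2) = 6; P = 2/15; answer 2/15
Stage 2: U1 = 2/15; threaded value p + q = 17; c = -3; cross terms: (-20*-38 - -20*-27)=220, (-20*-19 - 26*-38)=1368, (26*-3 - 28*-19)=454, (28*4 - 10*-3)=142, (10*-6 - 1*4)=-64, (1*-27 - -20*-6)=-147; twice the area = |1973| = 1973; area = 1973/2; answer 1973/2
Stage 3: U2 = 1973/2; threaded value p + q = 1975; r = 13030; 13030 = 2 * 5 * 1303; number of divisors = (1+1) * (1+1) * (1+1) = 8; answer 8
Stage 4: U3 = 8; d = -20; remainder = value at the root: 7*(-20)^3 - 3*(-20)^2 - 9*(-20)^1 + 9 = (-56000) + (-1200) + (180) + (9) = -57011; answer -57011

-57011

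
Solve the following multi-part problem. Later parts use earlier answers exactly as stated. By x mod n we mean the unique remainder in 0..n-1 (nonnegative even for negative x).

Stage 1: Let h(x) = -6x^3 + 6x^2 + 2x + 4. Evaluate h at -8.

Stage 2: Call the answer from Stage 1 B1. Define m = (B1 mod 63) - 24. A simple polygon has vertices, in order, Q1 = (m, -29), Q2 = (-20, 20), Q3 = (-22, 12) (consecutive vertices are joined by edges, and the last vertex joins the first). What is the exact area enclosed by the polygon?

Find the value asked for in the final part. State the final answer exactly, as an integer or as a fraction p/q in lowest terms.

201

Stage 1: -6*(-8)^3 + 6*(-8)^2 + 2*(-8)^1 + 4 = (3072) + (384) + (-16) + (4) = 3444; answer 3444
Stage 2: B1 = 3444; m = 18; cross terms: (18*20 - -20*-29)=-220, (-20*12 - -22*20)=200, (-22*-29 - 18*12)=422; twice the area = |402| = 402; area = 201; answer 201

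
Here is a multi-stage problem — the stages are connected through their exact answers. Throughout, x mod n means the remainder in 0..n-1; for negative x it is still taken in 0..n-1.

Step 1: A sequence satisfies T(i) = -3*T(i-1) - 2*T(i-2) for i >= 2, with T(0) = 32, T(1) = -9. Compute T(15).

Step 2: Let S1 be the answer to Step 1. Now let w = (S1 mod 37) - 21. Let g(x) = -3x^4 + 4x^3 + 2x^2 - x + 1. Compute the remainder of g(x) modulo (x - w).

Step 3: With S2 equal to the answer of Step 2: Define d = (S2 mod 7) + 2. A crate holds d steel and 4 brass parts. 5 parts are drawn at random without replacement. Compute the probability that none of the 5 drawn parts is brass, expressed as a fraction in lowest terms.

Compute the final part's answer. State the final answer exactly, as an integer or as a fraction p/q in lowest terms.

1/22

Step 1: T(2) = -3*(-9) - 2*(32) = -37; iterating: T(2)=-37, T(3)=129, T(4)=-313, T(5)=681, T(6)=-1417, T(7)=2889, T(8)=-5833, T(9)=11721, T(10)=-23497, T(11)=47049, T(12)=-94153, T(13)=188361, T(14)=-376777, T(15)=753609; answer 753609
Step 2: S1 = 753609; w = 9; remainder = value at the root: -3*(9)^4 + 4*(9)^3 + 2*(9)^2 - 1*(9)^1 + 1 = (-19683) + (2916) + (162) + (-9) + (1) = -16613; answer -16613
Step 3: S2 = -16613; d = 7; total draws C(11,5) = 462; favorable C(7,5) = 21; P = 1/22; answer 1/22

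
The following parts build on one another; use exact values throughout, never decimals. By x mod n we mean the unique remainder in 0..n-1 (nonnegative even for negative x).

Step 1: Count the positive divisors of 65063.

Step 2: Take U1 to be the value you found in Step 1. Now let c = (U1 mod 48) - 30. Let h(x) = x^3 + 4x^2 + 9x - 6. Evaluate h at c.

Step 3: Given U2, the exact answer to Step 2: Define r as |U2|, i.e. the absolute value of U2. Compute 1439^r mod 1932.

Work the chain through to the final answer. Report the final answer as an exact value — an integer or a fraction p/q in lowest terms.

1

Step 1: 65063 is prime, so its only divisors are 1 and 65063; count = 2; answer 2
Step 2: U1 = 2; c = -28; 1*(-28)^3 + 4*(-28)^2 + 9*(-28)^1 - 6 = (-21952) + (3136) + (-252) + (-6) = -19074; answer -19074
Step 3: U2 = -19074; r = 19074; squarings mod 1932: 1439^1=1439, 1439^2=1549, 1439^4=1789, 1439^8=1129, 1439^16=1453, 1439^32=1465, 1439^64=1705, 1439^128=1297, 1439^256=1369, 1439^512=121, 1439^1024=1117, 1439^2048=1549, 1439^4096=1789, 1439^8192=1129, 1439^16384=1453; 1439^19074 = 1439^2 * 1439^128 * 1439^512 * 1439^2048 * 1439^16384 = 1 (mod 1932); answer 1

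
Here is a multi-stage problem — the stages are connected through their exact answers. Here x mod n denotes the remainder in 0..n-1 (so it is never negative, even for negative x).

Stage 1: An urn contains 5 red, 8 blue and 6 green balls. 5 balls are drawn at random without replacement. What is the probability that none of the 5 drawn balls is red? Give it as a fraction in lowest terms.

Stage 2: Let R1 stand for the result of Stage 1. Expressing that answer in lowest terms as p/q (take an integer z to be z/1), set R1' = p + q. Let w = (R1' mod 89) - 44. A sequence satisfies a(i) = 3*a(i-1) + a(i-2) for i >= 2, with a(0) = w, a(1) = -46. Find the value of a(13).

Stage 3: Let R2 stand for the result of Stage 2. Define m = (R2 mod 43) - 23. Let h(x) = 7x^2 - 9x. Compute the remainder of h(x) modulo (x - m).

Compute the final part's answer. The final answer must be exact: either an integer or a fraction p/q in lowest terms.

946

Stage 1: total draws C(19,5) = 11628; favorable C(14,5) = 2002; P = 1001/5814; answer 1001/5814
Stage 2: R1 = 1001/5814; threaded value p + q = 6815; w = 7; a(2) = 3*(-46) + 1*(7) = -131; iterating: a(2)=-131, a(3)=-439, a(4)=-1448, a(5)=-4783, a(6)=-15797, a(7)=-52174, a(8)=-172319, a(9)=-569131, a(10)=-1879712, a(11)=-6208267, a(12)=-20504513, a(13)=-67721806; answer -67721806
Stage 3: R2 = -67721806; m = -11; remainder = value at the root: 7*(-11)^2 - 9*(-11)^1 = (847) + (99) = 946; answer 946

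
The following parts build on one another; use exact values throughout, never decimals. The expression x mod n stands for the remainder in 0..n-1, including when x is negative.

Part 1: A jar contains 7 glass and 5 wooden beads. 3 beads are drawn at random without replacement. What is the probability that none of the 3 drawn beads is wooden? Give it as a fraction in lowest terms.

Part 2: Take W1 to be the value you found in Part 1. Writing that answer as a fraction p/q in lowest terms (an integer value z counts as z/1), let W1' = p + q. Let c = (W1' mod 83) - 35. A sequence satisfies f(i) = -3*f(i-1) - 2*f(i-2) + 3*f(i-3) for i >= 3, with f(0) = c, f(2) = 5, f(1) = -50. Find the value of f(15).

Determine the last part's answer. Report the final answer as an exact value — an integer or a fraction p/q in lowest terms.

Part 1: total draws C(12,3) = 220; favorable C(7,3) = 35; P = 7/44; answer 7/44
Part 2: W1 = 7/44; threaded value p + q = 51; c = 16; f(3) = -3*(5) - 2*(-50) + 3*(16) = 133; iterating: f(3)=133, f(4)=-559, f(5)=1426, f(6)=-2761, f(7)=3754, f(8)=-1462, f(9)=-11405, f(10)=48401, f(11)=-126779, f(12)=249320, f(13)=-349199, f(14)=168620, f(15)=940498; answer 940498

940498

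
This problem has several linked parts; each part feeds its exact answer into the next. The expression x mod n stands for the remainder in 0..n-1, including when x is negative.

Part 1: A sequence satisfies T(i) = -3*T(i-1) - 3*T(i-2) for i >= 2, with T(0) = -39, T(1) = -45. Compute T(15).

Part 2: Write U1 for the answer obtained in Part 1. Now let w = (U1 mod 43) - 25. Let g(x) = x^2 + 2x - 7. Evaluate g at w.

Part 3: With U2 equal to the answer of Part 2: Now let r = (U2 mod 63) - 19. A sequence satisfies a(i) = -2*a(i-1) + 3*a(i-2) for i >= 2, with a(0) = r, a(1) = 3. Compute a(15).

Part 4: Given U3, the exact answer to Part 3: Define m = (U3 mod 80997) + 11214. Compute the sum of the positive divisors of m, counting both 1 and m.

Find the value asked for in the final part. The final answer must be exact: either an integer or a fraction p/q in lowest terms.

Part 1: T(2) = -3*(-45) - 3*(-39) = 252; iterating: T(2)=252, T(3)=-621, T(4)=1107, T(5)=-1458, T(6)=1053, T(7)=1215, T(8)=-6804, T(9)=16767, T(10)=-29889, T(11)=39366, T(12)=-28431, T(13)=-32805, T(14)=183708, T(15)=-452709; answer -452709
Part 2: U1 = -452709; w = 13; 1*(13)^2 + 2*(13)^1 - 7 = (169) + (26) + (-7) = 188; answer 188
Part 3: U2 = 188; r = 43; a(2) = -2*(3) + 3*(43) = 123; iterating: a(2)=123, a(3)=-237, a(4)=843, a(5)=-2397, a(6)=7323, a(7)=-21837, a(8)=65643, a(9)=-196797, a(10)=590523, a(11)=-1771437, a(12)=5314443, a(13)=-15943197, a(14)=47829723, a(15)=-143489037; answer -143489037
Part 4: U3 = -143489037; m = 48861; 48861 = 3^2 * 61 * 89; sigma = (1 + 3 + 9) * (1 + 61) * (1 + 89) = 13 * 62 * 90 = 72540; answer 72540

72540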